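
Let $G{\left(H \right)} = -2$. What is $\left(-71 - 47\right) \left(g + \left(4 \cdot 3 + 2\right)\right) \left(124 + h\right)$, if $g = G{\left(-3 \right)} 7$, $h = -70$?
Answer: $0$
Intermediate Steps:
$g = -14$ ($g = \left(-2\right) 7 = -14$)
$\left(-71 - 47\right) \left(g + \left(4 \cdot 3 + 2\right)\right) \left(124 + h\right) = \left(-71 - 47\right) \left(-14 + \left(4 \cdot 3 + 2\right)\right) \left(124 - 70\right) = - 118 \left(-14 + \left(12 + 2\right)\right) 54 = - 118 \left(-14 + 14\right) 54 = \left(-118\right) 0 \cdot 54 = 0 \cdot 54 = 0$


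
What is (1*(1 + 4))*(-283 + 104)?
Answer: -895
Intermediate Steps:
(1*(1 + 4))*(-283 + 104) = (1*5)*(-179) = 5*(-179) = -895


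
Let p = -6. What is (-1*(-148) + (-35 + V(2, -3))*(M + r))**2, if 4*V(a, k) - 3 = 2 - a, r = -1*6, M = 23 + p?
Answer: 837225/16 ≈ 52327.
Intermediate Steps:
M = 17 (M = 23 - 6 = 17)
r = -6
V(a, k) = 5/4 - a/4 (V(a, k) = 3/4 + (2 - a)/4 = 3/4 + (1/2 - a/4) = 5/4 - a/4)
(-1*(-148) + (-35 + V(2, -3))*(M + r))**2 = (-1*(-148) + (-35 + (5/4 - 1/4*2))*(17 - 6))**2 = (148 + (-35 + (5/4 - 1/2))*11)**2 = (148 + (-35 + 3/4)*11)**2 = (148 - 137/4*11)**2 = (148 - 1507/4)**2 = (-915/4)**2 = 837225/16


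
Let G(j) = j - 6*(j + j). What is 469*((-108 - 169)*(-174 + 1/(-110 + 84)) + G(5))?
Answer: 587185655/26 ≈ 2.2584e+7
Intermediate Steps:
G(j) = -11*j (G(j) = j - 6*2*j = j - 12*j = -11*j)
469*((-108 - 169)*(-174 + 1/(-110 + 84)) + G(5)) = 469*((-108 - 169)*(-174 + 1/(-110 + 84)) - 11*5) = 469*(-277*(-174 + 1/(-26)) - 55) = 469*(-277*(-174 - 1/26) - 55) = 469*(-277*(-4525/26) - 55) = 469*(1253425/26 - 55) = 469*(1251995/26) = 587185655/26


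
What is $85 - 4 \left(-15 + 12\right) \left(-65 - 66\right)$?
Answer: $-1487$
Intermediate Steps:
$85 - 4 \left(-15 + 12\right) \left(-65 - 66\right) = 85 - 4 \left(\left(-3\right) \left(-131\right)\right) = 85 - 1572 = -1487$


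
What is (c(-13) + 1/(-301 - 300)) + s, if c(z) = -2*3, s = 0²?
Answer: -3607/601 ≈ -6.0017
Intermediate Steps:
s = 0
c(z) = -6
(c(-13) + 1/(-301 - 300)) + s = (-6 + 1/(-301 - 300)) + 0 = (-6 + 1/(-601)) + 0 = (-6 - 1/601) + 0 = -3607/601 + 0 = -3607/601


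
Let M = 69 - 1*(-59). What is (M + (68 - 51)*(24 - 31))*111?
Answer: 999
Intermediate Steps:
M = 128 (M = 69 + 59 = 128)
(M + (68 - 51)*(24 - 31))*111 = (128 + (68 - 51)*(24 - 31))*111 = (128 + 17*(-7))*111 = (128 - 119)*111 = 9*111 = 999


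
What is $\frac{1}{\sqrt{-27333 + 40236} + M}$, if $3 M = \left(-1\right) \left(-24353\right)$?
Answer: $\frac{73059}{592952482} - \frac{9 \sqrt{12903}}{592952482} \approx 0.00012149$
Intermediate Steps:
$M = \frac{24353}{3}$ ($M = \frac{\left(-1\right) \left(-24353\right)}{3} = \frac{1}{3} \cdot 24353 = \frac{24353}{3} \approx 8117.7$)
$\frac{1}{\sqrt{-27333 + 40236} + M} = \frac{1}{\sqrt{-27333 + 40236} + \frac{24353}{3}} = \frac{1}{\sqrt{12903} + \frac{24353}{3}} = \frac{1}{\frac{24353}{3} + \sqrt{12903}}$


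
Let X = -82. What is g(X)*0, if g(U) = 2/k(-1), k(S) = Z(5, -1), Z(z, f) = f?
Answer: 0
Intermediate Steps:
k(S) = -1
g(U) = -2 (g(U) = 2/(-1) = 2*(-1) = -2)
g(X)*0 = -2*0 = 0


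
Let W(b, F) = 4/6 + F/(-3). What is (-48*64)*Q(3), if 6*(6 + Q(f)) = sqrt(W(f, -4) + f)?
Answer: 18432 - 512*sqrt(5) ≈ 17287.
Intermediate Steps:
W(b, F) = 2/3 - F/3 (W(b, F) = 4*(1/6) + F*(-1/3) = 2/3 - F/3)
Q(f) = -6 + sqrt(2 + f)/6 (Q(f) = -6 + sqrt((2/3 - 1/3*(-4)) + f)/6 = -6 + sqrt((2/3 + 4/3) + f)/6 = -6 + sqrt(2 + f)/6)
(-48*64)*Q(3) = (-48*64)*(-6 + sqrt(2 + 3)/6) = -3072*(-6 + sqrt(5)/6) = 18432 - 512*sqrt(5)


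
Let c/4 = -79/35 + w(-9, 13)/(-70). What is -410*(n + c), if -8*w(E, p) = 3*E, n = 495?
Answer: -2788369/14 ≈ -1.9917e+5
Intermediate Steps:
w(E, p) = -3*E/8
c = -1291/140 (c = 4*(-79/35 - 3/8*(-9)/(-70)) = 4*(-79*1/35 + (27/8)*(-1/70)) = 4*(-79/35 - 27/560) = 4*(-1291/560) = -1291/140 ≈ -9.2214)
-410*(n + c) = -410*(495 - 1291/140) = -410*68009/140 = -2788369/14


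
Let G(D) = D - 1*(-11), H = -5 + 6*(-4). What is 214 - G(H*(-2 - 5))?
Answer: 0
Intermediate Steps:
H = -29 (H = -5 - 24 = -29)
G(D) = 11 + D (G(D) = D + 11 = 11 + D)
214 - G(H*(-2 - 5)) = 214 - (11 - 29*(-2 - 5)) = 214 - (11 - 29*(-7)) = 214 - (11 + 203) = 214 - 1*214 = 214 - 214 = 0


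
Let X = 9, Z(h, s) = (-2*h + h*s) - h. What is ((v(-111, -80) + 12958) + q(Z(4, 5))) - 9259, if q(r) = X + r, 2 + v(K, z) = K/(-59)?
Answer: 219237/59 ≈ 3715.9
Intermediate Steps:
v(K, z) = -2 - K/59 (v(K, z) = -2 + K/(-59) = -2 + K*(-1/59) = -2 - K/59)
Z(h, s) = -3*h + h*s
q(r) = 9 + r
((v(-111, -80) + 12958) + q(Z(4, 5))) - 9259 = (((-2 - 1/59*(-111)) + 12958) + (9 + 4*(-3 + 5))) - 9259 = (((-2 + 111/59) + 12958) + (9 + 4*2)) - 9259 = ((-7/59 + 12958) + (9 + 8)) - 9259 = (764515/59 + 17) - 9259 = 765518/59 - 9259 = 219237/59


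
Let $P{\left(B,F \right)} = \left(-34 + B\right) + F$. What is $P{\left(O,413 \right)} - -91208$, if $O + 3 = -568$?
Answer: $91016$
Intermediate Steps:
$O = -571$ ($O = -3 - 568 = -571$)
$P{\left(B,F \right)} = -34 + B + F$
$P{\left(O,413 \right)} - -91208 = \left(-34 - 571 + 413\right) - -91208 = -192 + 91208 = 91016$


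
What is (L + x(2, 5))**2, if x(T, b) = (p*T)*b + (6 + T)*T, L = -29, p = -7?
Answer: 6889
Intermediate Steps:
x(T, b) = T*(6 + T) - 7*T*b (x(T, b) = (-7*T)*b + (6 + T)*T = -7*T*b + T*(6 + T) = T*(6 + T) - 7*T*b)
(L + x(2, 5))**2 = (-29 + 2*(6 + 2 - 7*5))**2 = (-29 + 2*(6 + 2 - 35))**2 = (-29 + 2*(-27))**2 = (-29 - 54)**2 = (-83)**2 = 6889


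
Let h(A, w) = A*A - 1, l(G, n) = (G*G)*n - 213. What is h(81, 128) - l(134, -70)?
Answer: 1263693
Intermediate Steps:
l(G, n) = -213 + n*G**2 (l(G, n) = G**2*n - 213 = n*G**2 - 213 = -213 + n*G**2)
h(A, w) = -1 + A**2 (h(A, w) = A**2 - 1 = -1 + A**2)
h(81, 128) - l(134, -70) = (-1 + 81**2) - (-213 - 70*134**2) = (-1 + 6561) - (-213 - 70*17956) = 6560 - (-213 - 1256920) = 6560 - 1*(-1257133) = 6560 + 1257133 = 1263693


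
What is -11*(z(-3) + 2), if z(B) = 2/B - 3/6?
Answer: -55/6 ≈ -9.1667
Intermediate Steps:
z(B) = -½ + 2/B (z(B) = 2/B - 3*⅙ = 2/B - ½ = -½ + 2/B)
-11*(z(-3) + 2) = -11*((½)*(4 - 1*(-3))/(-3) + 2) = -11*((½)*(-⅓)*(4 + 3) + 2) = -11*((½)*(-⅓)*7 + 2) = -11*(-7/6 + 2) = -11*⅚ = -55/6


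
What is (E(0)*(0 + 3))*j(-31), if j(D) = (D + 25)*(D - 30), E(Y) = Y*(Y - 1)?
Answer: 0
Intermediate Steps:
E(Y) = Y*(-1 + Y)
j(D) = (-30 + D)*(25 + D) (j(D) = (25 + D)*(-30 + D) = (-30 + D)*(25 + D))
(E(0)*(0 + 3))*j(-31) = ((0*(-1 + 0))*(0 + 3))*(-750 + (-31)² - 5*(-31)) = ((0*(-1))*3)*(-750 + 961 + 155) = (0*3)*366 = 0*366 = 0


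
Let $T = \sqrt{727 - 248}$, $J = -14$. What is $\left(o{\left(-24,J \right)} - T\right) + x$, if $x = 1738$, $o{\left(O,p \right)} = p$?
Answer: $1724 - \sqrt{479} \approx 1702.1$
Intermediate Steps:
$T = \sqrt{479} \approx 21.886$
$\left(o{\left(-24,J \right)} - T\right) + x = \left(-14 - \sqrt{479}\right) + 1738 = 1724 - \sqrt{479}$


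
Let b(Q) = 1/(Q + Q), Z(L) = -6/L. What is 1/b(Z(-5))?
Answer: 12/5 ≈ 2.4000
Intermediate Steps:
b(Q) = 1/(2*Q)
1/b(Z(-5)) = 1/(1/(2*((-6/(-5))))) = 1/(1/(2*((-6*(-⅕))))) = 1/(1/(2*(6/5))) = 1/((½)*(⅚)) = 1/(5/12) = 12/5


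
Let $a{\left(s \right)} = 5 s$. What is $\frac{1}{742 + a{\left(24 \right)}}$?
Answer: $\frac{1}{862} \approx 0.0011601$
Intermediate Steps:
$\frac{1}{742 + a{\left(24 \right)}} = \frac{1}{742 + 5 \cdot 24} = \frac{1}{742 + 120} = \frac{1}{862}$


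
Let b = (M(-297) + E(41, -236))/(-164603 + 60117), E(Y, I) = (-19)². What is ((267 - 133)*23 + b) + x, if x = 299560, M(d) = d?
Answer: 15810925974/52243 ≈ 3.0264e+5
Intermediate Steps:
E(Y, I) = 361
b = -32/52243 (b = (-297 + 361)/(-164603 + 60117) = 64/(-104486) = 64*(-1/104486) = -32/52243 ≈ -0.00061252)
((267 - 133)*23 + b) + x = ((267 - 133)*23 - 32/52243) + 299560 = (134*23 - 32/52243) + 299560 = (3082 - 32/52243) + 299560 = 161012894/52243 + 299560 = 15810925974/52243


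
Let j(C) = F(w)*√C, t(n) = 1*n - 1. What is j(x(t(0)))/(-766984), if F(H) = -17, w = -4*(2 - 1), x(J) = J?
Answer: 17*I/766984 ≈ 2.2165e-5*I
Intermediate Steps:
t(n) = -1 + n (t(n) = n - 1 = -1 + n)
w = -4 (w = -4*1 = -4)
j(C) = -17*√C
j(x(t(0)))/(-766984) = -17*√(-1 + 0)/(-766984) = -17*I*(-1/766984) = 17*I/766984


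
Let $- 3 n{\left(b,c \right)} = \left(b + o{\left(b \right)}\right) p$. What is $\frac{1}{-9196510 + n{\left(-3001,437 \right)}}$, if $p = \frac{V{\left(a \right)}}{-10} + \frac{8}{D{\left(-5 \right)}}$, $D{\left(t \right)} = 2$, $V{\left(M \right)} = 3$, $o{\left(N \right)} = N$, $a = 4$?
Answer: $- \frac{15}{137836613} \approx -1.0882 \cdot 10^{-7}$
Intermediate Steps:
$p = \frac{37}{10}$ ($p = \frac{3}{-10} + \frac{8}{2} = 3 \left(- \frac{1}{10}\right) + 8 \cdot \frac{1}{2} = - \frac{3}{10} + 4 = \frac{37}{10} \approx 3.7$)
$n{\left(b,c \right)} = - \frac{37 b}{15}$ ($n{\left(b,c \right)} = - \frac{\left(b + b\right) \frac{37}{10}}{3} = - \frac{2 b \frac{37}{10}}{3} = - \frac{\frac{37}{5} b}{3} = - \frac{37 b}{15}$)
$\frac{1}{-9196510 + n{\left(-3001,437 \right)}} = \frac{1}{-9196510 - - \frac{111037}{15}} = \frac{1}{-9196510 + \frac{111037}{15}} = \frac{1}{- \frac{137836613}{15}} = - \frac{15}{137836613}$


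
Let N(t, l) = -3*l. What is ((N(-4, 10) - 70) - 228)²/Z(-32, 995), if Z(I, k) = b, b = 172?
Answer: 26896/43 ≈ 625.49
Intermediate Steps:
Z(I, k) = 172
((N(-4, 10) - 70) - 228)²/Z(-32, 995) = ((-3*10 - 70) - 228)²/172 = ((-30 - 70) - 228)²*(1/172) = (-100 - 228)²*(1/172) = (-328)²*(1/172) = 107584*(1/172) = 26896/43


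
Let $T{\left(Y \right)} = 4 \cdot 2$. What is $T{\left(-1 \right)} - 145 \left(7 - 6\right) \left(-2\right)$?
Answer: $298$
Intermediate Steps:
$T{\left(Y \right)} = 8$
$T{\left(-1 \right)} - 145 \left(7 - 6\right) \left(-2\right) = 8 - 145 \left(7 - 6\right) \left(-2\right) = 8 - 145 \cdot 1 \left(-2\right) = 8 - -290 = 8 + 290 = 298$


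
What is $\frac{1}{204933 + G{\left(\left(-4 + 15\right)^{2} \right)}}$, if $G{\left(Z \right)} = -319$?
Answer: $\frac{1}{204614} \approx 4.8873 \cdot 10^{-6}$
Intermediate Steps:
$\frac{1}{204933 + G{\left(\left(-4 + 15\right)^{2} \right)}} = \frac{1}{204933 - 319} = \frac{1}{204614}$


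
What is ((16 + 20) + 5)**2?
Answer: 1681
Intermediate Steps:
((16 + 20) + 5)**2 = (36 + 5)**2 = 41**2 = 1681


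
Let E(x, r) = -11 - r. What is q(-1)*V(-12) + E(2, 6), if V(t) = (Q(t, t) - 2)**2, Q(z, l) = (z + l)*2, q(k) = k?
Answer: -2517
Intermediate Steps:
Q(z, l) = 2*l + 2*z (Q(z, l) = (l + z)*2 = 2*l + 2*z)
V(t) = (-2 + 4*t)**2 (V(t) = ((2*t + 2*t) - 2)**2 = (4*t - 2)**2 = (-2 + 4*t)**2)
q(-1)*V(-12) + E(2, 6) = -4*(-1 + 2*(-12))**2 + (-11 - 1*6) = -4*(-1 - 24)**2 + (-11 - 6) = -4*(-25)**2 - 17 = -4*625 - 17 = -1*2500 - 17 = -2500 - 17 = -2517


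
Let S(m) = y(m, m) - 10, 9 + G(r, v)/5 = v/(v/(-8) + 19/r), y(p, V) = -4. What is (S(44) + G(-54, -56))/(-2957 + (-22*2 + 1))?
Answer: 36301/1077000 ≈ 0.033706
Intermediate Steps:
G(r, v) = -45 + 5*v/(19/r - v/8) (G(r, v) = -45 + 5*(v/(v/(-8) + 19/r)) = -45 + 5*(v/(v*(-1/8) + 19/r)) = -45 + 5*(v/(-v/8 + 19/r)) = -45 + 5*(v/(19/r - v/8)) = -45 + 5*v/(19/r - v/8))
S(m) = -14 (S(m) = -4 - 10 = -14)
(S(44) + G(-54, -56))/(-2957 + (-22*2 + 1)) = (-14 + 5*(1368 - 17*(-54)*(-56))/(-152 - 54*(-56)))/(-2957 + (-22*2 + 1)) = (-14 + 5*(1368 - 51408)/(-152 + 3024))/(-2957 + (-44 + 1)) = (-14 + 5*(-50040)/2872)/(-2957 - 43) = (-14 + 5*(1/2872)*(-50040))/(-3000) = (-14 - 31275/359)*(-1/3000) = -36301/359*(-1/3000) = 36301/1077000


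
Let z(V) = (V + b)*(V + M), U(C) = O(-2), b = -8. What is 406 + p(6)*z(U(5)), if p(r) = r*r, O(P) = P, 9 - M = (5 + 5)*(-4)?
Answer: -16514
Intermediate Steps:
M = 49 (M = 9 - (5 + 5)*(-4) = 9 - 10*(-4) = 9 - 1*(-40) = 9 + 40 = 49)
p(r) = r**2
U(C) = -2
z(V) = (-8 + V)*(49 + V) (z(V) = (V - 8)*(V + 49) = (-8 + V)*(49 + V))
406 + p(6)*z(U(5)) = 406 + 6**2*(-392 + (-2)**2 + 41*(-2)) = 406 + 36*(-392 + 4 - 82) = 406 + 36*(-470) = 406 - 16920 = -16514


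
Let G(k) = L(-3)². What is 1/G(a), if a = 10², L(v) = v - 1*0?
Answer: ⅑ ≈ 0.11111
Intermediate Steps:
L(v) = v (L(v) = v + 0 = v)
a = 100
G(k) = 9 (G(k) = (-3)² = 9)
1/G(a) = 1/9 = ⅑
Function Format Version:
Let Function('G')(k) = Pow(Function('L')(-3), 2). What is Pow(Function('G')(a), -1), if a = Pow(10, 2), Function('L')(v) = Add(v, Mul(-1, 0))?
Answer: Rational(1, 9) ≈ 0.11111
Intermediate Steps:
Function('L')(v) = v (Function('L')(v) = Add(v, 0) = v)
a = 100
Function('G')(k) = 9 (Function('G')(k) = Pow(-3, 2) = 9)
Pow(Function('G')(a), -1) = Pow(9, -1) = Rational(1, 9)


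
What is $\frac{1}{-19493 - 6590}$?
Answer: $- \frac{1}{26083} \approx -3.8339 \cdot 10^{-5}$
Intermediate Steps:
$\frac{1}{-19493 - 6590} = \frac{1}{-26083} = - \frac{1}{26083}$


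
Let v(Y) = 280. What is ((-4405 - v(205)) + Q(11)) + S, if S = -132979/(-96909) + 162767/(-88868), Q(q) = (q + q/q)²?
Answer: -39111543032923/8612109012 ≈ -4541.5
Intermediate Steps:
Q(q) = (1 + q)² (Q(q) = (q + 1)² = (1 + q)²)
S = -3956009431/8612109012 (S = -132979*(-1/96909) + 162767*(-1/88868) = 132979/96909 - 162767/88868 = -3956009431/8612109012 ≈ -0.45935)
((-4405 - v(205)) + Q(11)) + S = ((-4405 - 1*280) + (1 + 11)²) - 3956009431/8612109012 = ((-4405 - 280) + 12²) - 3956009431/8612109012 = (-4685 + 144) - 3956009431/8612109012 = -4541 - 3956009431/8612109012 = -39111543032923/8612109012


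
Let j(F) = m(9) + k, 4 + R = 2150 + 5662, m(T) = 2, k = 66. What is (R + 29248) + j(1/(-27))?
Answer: 37124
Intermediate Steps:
R = 7808 (R = -4 + (2150 + 5662) = -4 + 7812 = 7808)
j(F) = 68 (j(F) = 2 + 66 = 68)
(R + 29248) + j(1/(-27)) = (7808 + 29248) + 68 = 37056 + 68 = 37124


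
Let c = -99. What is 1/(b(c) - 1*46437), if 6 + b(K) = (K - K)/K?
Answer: -1/46443 ≈ -2.1532e-5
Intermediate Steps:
b(K) = -6 (b(K) = -6 + (K - K)/K = -6 + 0/K = -6 + 0 = -6)
1/(b(c) - 1*46437) = 1/(-6 - 1*46437) = 1/(-6 - 46437) = 1/(-46443) = -1/46443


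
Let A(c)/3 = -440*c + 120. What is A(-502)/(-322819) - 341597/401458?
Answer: -376440655943/129598270102 ≈ -2.9047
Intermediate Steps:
A(c) = 360 - 1320*c (A(c) = 3*(-440*c + 120) = 3*(120 - 440*c) = 360 - 1320*c)
A(-502)/(-322819) - 341597/401458 = (360 - 1320*(-502))/(-322819) - 341597/401458 = (360 + 662640)*(-1/322819) - 341597*1/401458 = 663000*(-1/322819) - 341597/401458 = -663000/322819 - 341597/401458 = -376440655943/129598270102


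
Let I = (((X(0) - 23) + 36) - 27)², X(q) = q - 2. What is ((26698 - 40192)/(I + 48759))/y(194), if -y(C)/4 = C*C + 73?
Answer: 6747/3696613270 ≈ 1.8252e-6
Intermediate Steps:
X(q) = -2 + q
I = 256 (I = ((((-2 + 0) - 23) + 36) - 27)² = (((-2 - 23) + 36) - 27)² = ((-25 + 36) - 27)² = (11 - 27)² = (-16)² = 256)
y(C) = -292 - 4*C² (y(C) = -4*(C*C + 73) = -4*(C² + 73) = -4*(73 + C²) = -292 - 4*C²)
((26698 - 40192)/(I + 48759))/y(194) = ((26698 - 40192)/(256 + 48759))/(-292 - 4*194²) = (-13494/49015)/(-292 - 4*37636) = (-13494*1/49015)/(-292 - 150544) = -13494/49015/(-150836) = -13494/49015*(-1/150836) = 6747/3696613270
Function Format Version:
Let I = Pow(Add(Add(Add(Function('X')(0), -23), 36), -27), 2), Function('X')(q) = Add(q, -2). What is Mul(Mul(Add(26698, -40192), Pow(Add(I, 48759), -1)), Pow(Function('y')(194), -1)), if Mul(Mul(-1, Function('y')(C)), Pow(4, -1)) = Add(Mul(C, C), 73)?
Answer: Rational(6747, 3696613270) ≈ 1.8252e-6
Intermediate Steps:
Function('X')(q) = Add(-2, q)
I = 256 (I = Pow(Add(Add(Add(Add(-2, 0), -23), 36), -27), 2) = Pow(Add(Add(Add(-2, -23), 36), -27), 2) = Pow(Add(Add(-25, 36), -27), 2) = Pow(Add(11, -27), 2) = Pow(-16, 2) = 256)
Function('y')(C) = Add(-292, Mul(-4, Pow(C, 2))) (Function('y')(C) = Mul(-4, Add(Mul(C, C), 73)) = Mul(-4, Add(Pow(C, 2), 73)) = Mul(-4, Add(73, Pow(C, 2))) = Add(-292, Mul(-4, Pow(C, 2))))
Mul(Mul(Add(26698, -40192), Pow(Add(I, 48759), -1)), Pow(Function('y')(194), -1)) = Mul(Mul(Add(26698, -40192), Pow(Add(256, 48759), -1)), Pow(Add(-292, Mul(-4, Pow(194, 2))), -1)) = Mul(Mul(-13494, Pow(49015, -1)), Pow(Add(-292, Mul(-4, 37636)), -1)) = Mul(Mul(-13494, Rational(1, 49015)), Pow(Add(-292, -150544), -1)) = Mul(Rational(-13494, 49015), Pow(-150836, -1)) = Mul(Rational(-13494, 49015), Rational(-1, 150836)) = Rational(6747, 3696613270)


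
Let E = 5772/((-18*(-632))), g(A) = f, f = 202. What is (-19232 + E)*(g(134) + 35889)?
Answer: -657991442405/948 ≈ -6.9408e+8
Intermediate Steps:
g(A) = 202
E = 481/948 (E = 5772/11376 = 5772*(1/11376) = 481/948 ≈ 0.50738)
(-19232 + E)*(g(134) + 35889) = (-19232 + 481/948)*(202 + 35889) = -18231455/948*36091 = -657991442405/948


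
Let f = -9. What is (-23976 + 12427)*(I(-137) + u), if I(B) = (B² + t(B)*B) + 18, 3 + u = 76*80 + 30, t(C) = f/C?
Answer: -287396865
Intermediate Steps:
t(C) = -9/C
u = 6107 (u = -3 + (76*80 + 30) = -3 + (6080 + 30) = -3 + 6110 = 6107)
I(B) = 9 + B² (I(B) = (B² + (-9/B)*B) + 18 = (B² - 9) + 18 = (-9 + B²) + 18 = 9 + B²)
(-23976 + 12427)*(I(-137) + u) = (-23976 + 12427)*((9 + (-137)²) + 6107) = -11549*((9 + 18769) + 6107) = -11549*(18778 + 6107) = -11549*24885 = -287396865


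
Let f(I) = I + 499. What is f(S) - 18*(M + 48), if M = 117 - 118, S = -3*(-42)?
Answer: -221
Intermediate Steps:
S = 126
M = -1
f(I) = 499 + I
f(S) - 18*(M + 48) = (499 + 126) - 18*(-1 + 48) = 625 - 18*47 = 625 - 1*846 = 625 - 846 = -221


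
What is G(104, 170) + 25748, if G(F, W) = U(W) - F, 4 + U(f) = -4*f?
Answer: 24960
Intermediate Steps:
U(f) = -4 - 4*f
G(F, W) = -4 - F - 4*W (G(F, W) = (-4 - 4*W) - F = -4 - F - 4*W)
G(104, 170) + 25748 = (-4 - 1*104 - 4*170) + 25748 = (-4 - 104 - 680) + 25748 = -788 + 25748 = 24960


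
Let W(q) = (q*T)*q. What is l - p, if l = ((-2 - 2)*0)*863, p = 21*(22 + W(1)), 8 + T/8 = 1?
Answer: 714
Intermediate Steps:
T = -56 (T = -64 + 8*1 = -64 + 8 = -56)
W(q) = -56*q² (W(q) = (q*(-56))*q = (-56*q)*q = -56*q²)
p = -714 (p = 21*(22 - 56*1²) = 21*(22 - 56*1) = 21*(22 - 56) = 21*(-34) = -714)
l = 0 (l = -4*0*863 = 0*863 = 0)
l - p = 0 - 1*(-714) = 0 + 714 = 714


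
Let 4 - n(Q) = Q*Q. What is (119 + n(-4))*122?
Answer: 13054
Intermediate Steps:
n(Q) = 4 - Q**2 (n(Q) = 4 - Q*Q = 4 - Q**2)
(119 + n(-4))*122 = (119 + (4 - 1*(-4)**2))*122 = (119 + (4 - 1*16))*122 = (119 + (4 - 16))*122 = (119 - 12)*122 = 107*122 = 13054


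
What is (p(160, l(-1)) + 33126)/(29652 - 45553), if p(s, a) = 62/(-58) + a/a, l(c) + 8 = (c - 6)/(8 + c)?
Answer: -960652/461129 ≈ -2.0833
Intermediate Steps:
l(c) = -8 + (-6 + c)/(8 + c) (l(c) = -8 + (c - 6)/(8 + c) = -8 + (-6 + c)/(8 + c))
p(s, a) = -2/29 (p(s, a) = 62*(-1/58) + 1 = -31/29 + 1 = -2/29)
(p(160, l(-1)) + 33126)/(29652 - 45553) = (-2/29 + 33126)/(29652 - 45553) = (960652/29)/(-15901) = (960652/29)*(-1/15901) = -960652/461129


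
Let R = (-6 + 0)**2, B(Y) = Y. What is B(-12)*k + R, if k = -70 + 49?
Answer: 288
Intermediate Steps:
k = -21
R = 36 (R = (-6)**2 = 36)
B(-12)*k + R = -12*(-21) + 36 = 252 + 36 = 288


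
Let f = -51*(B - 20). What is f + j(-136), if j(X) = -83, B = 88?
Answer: -3551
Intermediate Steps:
f = -3468 (f = -51*(88 - 20) = -51*68 = -3468)
f + j(-136) = -3468 - 83 = -3551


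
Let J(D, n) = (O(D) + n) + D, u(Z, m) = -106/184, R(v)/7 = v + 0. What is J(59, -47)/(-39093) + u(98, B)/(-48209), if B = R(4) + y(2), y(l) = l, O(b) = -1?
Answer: -46715579/173386368204 ≈ -0.00026943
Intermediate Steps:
R(v) = 7*v (R(v) = 7*(v + 0) = 7*v)
B = 30 (B = 7*4 + 2 = 28 + 2 = 30)
u(Z, m) = -53/92 (u(Z, m) = -106*1/184 = -53/92)
J(D, n) = -1 + D + n (J(D, n) = (-1 + n) + D = -1 + D + n)
J(59, -47)/(-39093) + u(98, B)/(-48209) = (-1 + 59 - 47)/(-39093) - 53/92/(-48209) = 11*(-1/39093) - 53/92*(-1/48209) = -11/39093 + 53/4435228 = -46715579/173386368204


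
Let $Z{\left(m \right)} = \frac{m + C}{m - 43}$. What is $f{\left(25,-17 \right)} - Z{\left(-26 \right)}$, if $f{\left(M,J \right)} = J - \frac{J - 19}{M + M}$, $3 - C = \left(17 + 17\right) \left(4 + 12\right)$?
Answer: $- \frac{14086}{575} \approx -24.497$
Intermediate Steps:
$C = -541$ ($C = 3 - \left(17 + 17\right) \left(4 + 12\right) = 3 - 34 \cdot 16 = 3 - 544 = -541$)
$f{\left(M,J \right)} = J - \frac{-19 + J}{2 M}$
$Z{\left(m \right)} = \frac{-541 + m}{-43 + m}$ ($Z{\left(m \right)} = \frac{m - 541}{m - 43} = \frac{-541 + m}{-43 + m}$)
$f{\left(25,-17 \right)} - Z{\left(-26 \right)} = \frac{19 - -17 + 2 \left(-17\right) 25}{2 \cdot 25} - \frac{-541 - 26}{-43 - 26} = \frac{1}{2} \cdot \frac{1}{25} \left(19 + 17 - 850\right) - \frac{1}{-69} \left(-567\right) = \frac{1}{2} \cdot \frac{1}{25} \left(-814\right) - \left(- \frac{1}{69}\right) \left(-567\right) = - \frac{407}{25} - \frac{189}{23} = - \frac{14086}{575}$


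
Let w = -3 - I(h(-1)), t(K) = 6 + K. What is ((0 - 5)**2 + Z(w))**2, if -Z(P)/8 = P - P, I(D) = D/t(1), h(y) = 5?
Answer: 625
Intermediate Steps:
I(D) = D/7 (I(D) = D/(6 + 1) = D/7)
w = -26/7 (w = -3 - 5/7 = -26/7 ≈ -3.7143)
Z(P) = 0 (Z(P) = -8*(P - P) = -8*0 = 0)
((0 - 5)**2 + Z(w))**2 = ((0 - 5)**2 + 0)**2 = ((-5)**2 + 0)**2 = (25 + 0)**2 = 25**2 = 625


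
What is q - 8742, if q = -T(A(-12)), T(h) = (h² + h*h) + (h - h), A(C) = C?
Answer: -9030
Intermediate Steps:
T(h) = 2*h² (T(h) = (h² + h²) + 0 = 2*h² + 0 = 2*h²)
q = -288 (q = -2*(-12)² = -2*144 = -1*288 = -288)
q - 8742 = -288 - 8742 = -9030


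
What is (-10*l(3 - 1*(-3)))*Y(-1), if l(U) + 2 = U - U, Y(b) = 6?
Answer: 120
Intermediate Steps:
l(U) = -2 (l(U) = -2 + (U - U) = -2 + 0 = -2)
(-10*l(3 - 1*(-3)))*Y(-1) = -10*(-2)*6 = 20*6 = 120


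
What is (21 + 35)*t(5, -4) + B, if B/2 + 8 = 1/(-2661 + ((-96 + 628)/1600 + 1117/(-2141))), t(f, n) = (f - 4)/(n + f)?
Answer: 91159985080/2279042447 ≈ 39.999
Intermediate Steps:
t(f, n) = (-4 + f)/(f + n)
B = -36466391952/2279042447 (B = -16 + 2/(-2661 + ((-96 + 628)/1600 + 1117/(-2141))) = -16 + 2/(-2661 + (532*(1/1600) + 1117*(-1/2141))) = -16 + 2/(-2661 + (133/400 - 1117/2141)) = -16 + 2/(-2661 - 162047/856400) = -16 + 2/(-2279042447/856400) = -16 + 2*(-856400/2279042447) = -16 - 1712800/2279042447 = -36466391952/2279042447 ≈ -16.001)
(21 + 35)*t(5, -4) + B = (21 + 35)*((-4 + 5)/(5 - 4)) - 36466391952/2279042447 = 56*(1/1) - 36466391952/2279042447 = 56*(1*1) - 36466391952/2279042447 = 56*1 - 36466391952/2279042447 = 56 - 36466391952/2279042447 = 91159985080/2279042447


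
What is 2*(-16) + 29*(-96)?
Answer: -2816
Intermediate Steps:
2*(-16) + 29*(-96) = -32 - 2784 = -2816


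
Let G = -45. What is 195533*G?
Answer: -8798985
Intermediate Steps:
195533*G = 195533*(-45) = -8798985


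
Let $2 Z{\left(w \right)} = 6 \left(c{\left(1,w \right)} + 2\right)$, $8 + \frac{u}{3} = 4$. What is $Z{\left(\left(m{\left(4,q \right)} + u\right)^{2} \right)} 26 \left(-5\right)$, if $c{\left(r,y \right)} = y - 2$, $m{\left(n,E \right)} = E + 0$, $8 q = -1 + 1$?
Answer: $-56160$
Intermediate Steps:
$u = -12$ ($u = -24 + 3 \cdot 4 = -24 + 12 = -12$)
$q = 0$ ($q = \frac{-1 + 1}{8} = \frac{1}{8} \cdot 0 = 0$)
$m{\left(n,E \right)} = E$
$c{\left(r,y \right)} = -2 + y$
$Z{\left(w \right)} = 3 w$ ($Z{\left(w \right)} = \frac{6 \left(\left(-2 + w\right) + 2\right)}{2} = \frac{6 w}{2} = 3 w$)
$Z{\left(\left(m{\left(4,q \right)} + u\right)^{2} \right)} 26 \left(-5\right) = 3 \left(0 - 12\right)^{2} \cdot 26 \left(-5\right) = 3 \left(-12\right)^{2} \left(-130\right) = 3 \cdot 144 \left(-130\right) = 432 \left(-130\right) = -56160$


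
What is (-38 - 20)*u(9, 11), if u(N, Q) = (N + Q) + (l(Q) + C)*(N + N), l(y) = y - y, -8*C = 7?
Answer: -493/2 ≈ -246.50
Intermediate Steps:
C = -7/8 (C = -1/8*7 = -7/8 ≈ -0.87500)
l(y) = 0
u(N, Q) = Q - 3*N/4 (u(N, Q) = (N + Q) + (0 - 7/8)*(N + N) = (N + Q) - 7*N/4 = Q - 3*N/4)
(-38 - 20)*u(9, 11) = (-38 - 20)*(11 - 3/4*9) = -58*(11 - 27/4) = -58*17/4 = -493/2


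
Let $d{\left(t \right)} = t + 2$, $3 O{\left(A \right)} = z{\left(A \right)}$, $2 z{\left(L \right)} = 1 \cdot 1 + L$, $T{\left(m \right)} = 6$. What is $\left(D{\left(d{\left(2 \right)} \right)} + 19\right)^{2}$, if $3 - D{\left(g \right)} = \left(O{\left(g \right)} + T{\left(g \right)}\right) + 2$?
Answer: $\frac{6241}{36} \approx 173.36$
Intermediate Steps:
$z{\left(L \right)} = \frac{1}{2} + \frac{L}{2}$ ($z{\left(L \right)} = \frac{1 \cdot 1 + L}{2} = \frac{1 + L}{2} = \frac{1}{2} + \frac{L}{2}$)
$O{\left(A \right)} = \frac{1}{6} + \frac{A}{6}$ ($O{\left(A \right)} = \frac{\frac{1}{2} + \frac{A}{2}}{3} = \frac{1}{6} + \frac{A}{6}$)
$d{\left(t \right)} = 2 + t$
$D{\left(g \right)} = - \frac{31}{6} - \frac{g}{6}$ ($D{\left(g \right)} = 3 - \left(\left(\left(\frac{1}{6} + \frac{g}{6}\right) + 6\right) + 2\right) = 3 - \left(\left(\frac{37}{6} + \frac{g}{6}\right) + 2\right) = 3 - \left(\frac{49}{6} + \frac{g}{6}\right) = - \frac{31}{6} - \frac{g}{6}$)
$\left(D{\left(d{\left(2 \right)} \right)} + 19\right)^{2} = \left(\left(- \frac{31}{6} - \frac{2 + 2}{6}\right) + 19\right)^{2} = \left(\left(- \frac{31}{6} - \frac{2}{3}\right) + 19\right)^{2} = \left(- \frac{35}{6} + 19\right)^{2} = \left(\frac{79}{6}\right)^{2} = \frac{6241}{36}$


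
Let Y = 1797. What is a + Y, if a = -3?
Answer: 1794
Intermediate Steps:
a + Y = -3 + 1797 = 1794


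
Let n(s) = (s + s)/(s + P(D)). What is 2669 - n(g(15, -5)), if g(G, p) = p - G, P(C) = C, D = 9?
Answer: 29319/11 ≈ 2665.4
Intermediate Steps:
n(s) = 2*s/(9 + s) (n(s) = (s + s)/(s + 9) = (2*s)/(9 + s) = 2*s/(9 + s))
2669 - n(g(15, -5)) = 2669 - 2*(-5 - 1*15)/(9 + (-5 - 1*15)) = 2669 - 2*(-5 - 15)/(9 + (-5 - 15)) = 2669 - 2*(-20)/(9 - 20) = 2669 - 2*(-20)/(-11) = 2669 - 2*(-20)*(-1)/11 = 2669 - 1*40/11 = 2669 - 40/11 = 29319/11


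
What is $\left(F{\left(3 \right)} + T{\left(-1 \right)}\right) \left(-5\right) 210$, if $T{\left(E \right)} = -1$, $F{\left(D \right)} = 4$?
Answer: $-3150$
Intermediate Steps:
$\left(F{\left(3 \right)} + T{\left(-1 \right)}\right) \left(-5\right) 210 = \left(4 - 1\right) \left(-5\right) 210 = 3 \left(-5\right) 210 = \left(-15\right) 210 = -3150$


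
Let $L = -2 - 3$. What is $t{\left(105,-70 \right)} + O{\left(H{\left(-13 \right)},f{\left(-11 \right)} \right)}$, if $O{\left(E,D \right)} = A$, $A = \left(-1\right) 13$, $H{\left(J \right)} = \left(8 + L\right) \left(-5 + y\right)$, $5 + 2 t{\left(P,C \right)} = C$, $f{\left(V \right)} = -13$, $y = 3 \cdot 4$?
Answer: $- \frac{101}{2} \approx -50.5$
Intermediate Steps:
$y = 12$
$L = -5$ ($L = -2 - 3 = -5$)
$t{\left(P,C \right)} = - \frac{5}{2} + \frac{C}{2}$
$H{\left(J \right)} = 21$ ($H{\left(J \right)} = \left(8 - 5\right) \left(-5 + 12\right) = 3 \cdot 7 = 21$)
$A = -13$
$O{\left(E,D \right)} = -13$
$t{\left(105,-70 \right)} + O{\left(H{\left(-13 \right)},f{\left(-11 \right)} \right)} = \left(- \frac{5}{2} + \frac{1}{2} \left(-70\right)\right) - 13 = \left(- \frac{5}{2} - 35\right) - 13 = - \frac{75}{2} - 13 = - \frac{101}{2}$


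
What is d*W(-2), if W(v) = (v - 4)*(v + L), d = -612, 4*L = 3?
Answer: -4590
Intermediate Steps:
L = 3/4 (L = (1/4)*3 = 3/4 ≈ 0.75000)
W(v) = (-4 + v)*(3/4 + v) (W(v) = (v - 4)*(v + 3/4) = (-4 + v)*(3/4 + v))
d*W(-2) = -612*(-3 + (-2)**2 - 13/4*(-2)) = -612*(-3 + 4 + 13/2) = -612*15/2 = -4590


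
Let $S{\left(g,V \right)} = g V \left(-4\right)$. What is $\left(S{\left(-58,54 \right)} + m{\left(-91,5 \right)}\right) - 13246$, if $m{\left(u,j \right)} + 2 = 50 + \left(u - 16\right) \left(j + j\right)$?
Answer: $-1740$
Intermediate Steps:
$m{\left(u,j \right)} = 48 + 2 j \left(-16 + u\right)$ ($m{\left(u,j \right)} = -2 + \left(50 + \left(u - 16\right) \left(j + j\right)\right) = -2 + \left(50 + \left(-16 + u\right) 2 j\right) = -2 + \left(50 + 2 j \left(-16 + u\right)\right) = 48 + 2 j \left(-16 + u\right)$)
$S{\left(g,V \right)} = - 4 V g$ ($S{\left(g,V \right)} = V g \left(-4\right) = - 4 V g$)
$\left(S{\left(-58,54 \right)} + m{\left(-91,5 \right)}\right) - 13246 = \left(\left(-4\right) 54 \left(-58\right) + \left(48 - 160 + 2 \cdot 5 \left(-91\right)\right)\right) - 13246 = \left(12528 - 1022\right) - 13246 = 11506 - 13246 = -1740$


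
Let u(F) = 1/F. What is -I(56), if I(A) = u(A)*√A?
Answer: -√14/28 ≈ -0.13363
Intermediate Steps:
I(A) = A^(-½) (I(A) = √A/A = A^(-½))
-I(56) = -1/√56 = -√14/28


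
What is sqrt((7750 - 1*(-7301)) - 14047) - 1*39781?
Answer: -39781 + 2*sqrt(251) ≈ -39749.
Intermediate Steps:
sqrt((7750 - 1*(-7301)) - 14047) - 1*39781 = sqrt((7750 + 7301) - 14047) - 39781 = sqrt(15051 - 14047) - 39781 = sqrt(1004) - 39781 = 2*sqrt(251) - 39781 = -39781 + 2*sqrt(251)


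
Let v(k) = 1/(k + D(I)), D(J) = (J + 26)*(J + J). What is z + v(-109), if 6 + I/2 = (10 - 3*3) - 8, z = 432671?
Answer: 47161138/109 ≈ 4.3267e+5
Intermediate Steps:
I = -26 (I = -12 + 2*((10 - 3*3) - 8) = -12 + 2*((10 - 9) - 8) = -12 + 2*(1 - 8) = -12 + 2*(-7) = -12 - 14 = -26)
D(J) = 2*J*(26 + J) (D(J) = (26 + J)*(2*J) = 2*J*(26 + J))
v(k) = 1/k (v(k) = 1/(k + 2*(-26)*(26 - 26)) = 1/(k + 2*(-26)*0) = 1/(k + 0) = 1/k)
z + v(-109) = 432671 + 1/(-109) = 432671 - 1/109 = 47161138/109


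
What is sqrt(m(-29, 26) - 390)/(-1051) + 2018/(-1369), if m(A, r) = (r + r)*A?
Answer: -2018/1369 - I*sqrt(1898)/1051 ≈ -1.4741 - 0.041452*I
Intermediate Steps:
m(A, r) = 2*A*r (m(A, r) = (2*r)*A = 2*A*r)
sqrt(m(-29, 26) - 390)/(-1051) + 2018/(-1369) = sqrt(2*(-29)*26 - 390)/(-1051) + 2018/(-1369) = sqrt(-1508 - 390)*(-1/1051) + 2018*(-1/1369) = sqrt(-1898)*(-1/1051) - 2018/1369 = (I*sqrt(1898))*(-1/1051) - 2018/1369 = -I*sqrt(1898)/1051 - 2018/1369 = -2018/1369 - I*sqrt(1898)/1051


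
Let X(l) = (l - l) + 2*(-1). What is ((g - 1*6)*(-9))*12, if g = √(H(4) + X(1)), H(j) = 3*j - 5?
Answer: 648 - 108*√5 ≈ 406.50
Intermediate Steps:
H(j) = -5 + 3*j
X(l) = -2 (X(l) = 0 - 2 = -2)
g = √5 (g = √((-5 + 3*4) - 2) = √((-5 + 12) - 2) = √(7 - 2) = √5 ≈ 2.2361)
((g - 1*6)*(-9))*12 = ((√5 - 1*6)*(-9))*12 = ((√5 - 6)*(-9))*12 = ((-6 + √5)*(-9))*12 = (54 - 9*√5)*12 = 648 - 108*√5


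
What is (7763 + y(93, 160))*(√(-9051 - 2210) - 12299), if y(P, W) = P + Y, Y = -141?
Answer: -94886785 + 7715*I*√11261 ≈ -9.4887e+7 + 8.187e+5*I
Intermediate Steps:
y(P, W) = -141 + P (y(P, W) = P - 141 = -141 + P)
(7763 + y(93, 160))*(√(-9051 - 2210) - 12299) = (7763 + (-141 + 93))*(√(-9051 - 2210) - 12299) = (7763 - 48)*(√(-11261) - 12299) = 7715*(I*√11261 - 12299) = 7715*(-12299 + I*√11261) = -94886785 + 7715*I*√11261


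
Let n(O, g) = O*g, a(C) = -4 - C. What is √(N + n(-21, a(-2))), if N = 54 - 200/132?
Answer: √102894/33 ≈ 9.7203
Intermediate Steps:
N = 1732/33 (N = 54 - 200/132 = 54 - 1*50/33 = 54 - 50/33 = 1732/33 ≈ 52.485)
√(N + n(-21, a(-2))) = √(1732/33 - 21*(-4 - 1*(-2))) = √(1732/33 - 21*(-4 + 2)) = √(1732/33 - 21*(-2)) = √(1732/33 + 42) = √(3118/33) = √102894/33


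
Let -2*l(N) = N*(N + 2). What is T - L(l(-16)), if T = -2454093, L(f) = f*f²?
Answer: -1049165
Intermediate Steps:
l(N) = -N*(2 + N)/2 (l(N) = -N*(N + 2)/2 = -N*(2 + N)/2)
L(f) = f³
T - L(l(-16)) = -2454093 - (-½*(-16)*(2 - 16))³ = -2454093 - (-½*(-16)*(-14))³ = -2454093 - 1*(-112)³ = -2454093 - 1*(-1404928) = -2454093 + 1404928 = -1049165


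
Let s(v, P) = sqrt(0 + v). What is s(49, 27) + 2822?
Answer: 2829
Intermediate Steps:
s(v, P) = sqrt(v)
s(49, 27) + 2822 = sqrt(49) + 2822 = 7 + 2822 = 2829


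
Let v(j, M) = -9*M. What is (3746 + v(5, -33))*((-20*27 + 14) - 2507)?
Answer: -12262419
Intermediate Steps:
(3746 + v(5, -33))*((-20*27 + 14) - 2507) = (3746 - 9*(-33))*((-20*27 + 14) - 2507) = (3746 + 297)*((-540 + 14) - 2507) = 4043*(-526 - 2507) = 4043*(-3033) = -12262419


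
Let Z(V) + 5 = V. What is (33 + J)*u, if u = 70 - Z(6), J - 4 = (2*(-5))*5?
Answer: -897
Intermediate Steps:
J = -46 (J = 4 + (2*(-5))*5 = 4 - 10*5 = 4 - 50 = -46)
Z(V) = -5 + V
u = 69 (u = 70 - (-5 + 6) = 70 - 1*1 = 70 - 1 = 69)
(33 + J)*u = (33 - 46)*69 = -13*69 = -897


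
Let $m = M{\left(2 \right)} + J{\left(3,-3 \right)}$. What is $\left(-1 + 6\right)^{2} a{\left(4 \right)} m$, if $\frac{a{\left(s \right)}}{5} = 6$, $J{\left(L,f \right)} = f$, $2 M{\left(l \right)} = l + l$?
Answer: $-750$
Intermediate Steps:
$M{\left(l \right)} = l$ ($M{\left(l \right)} = \frac{l + l}{2} = \frac{2 l}{2} = l$)
$m = -1$ ($m = 2 - 3 = -1$)
$a{\left(s \right)} = 30$ ($a{\left(s \right)} = 5 \cdot 6 = 30$)
$\left(-1 + 6\right)^{2} a{\left(4 \right)} m = \left(-1 + 6\right)^{2} \cdot 30 \left(-1\right) = 5^{2} \cdot 30 \left(-1\right) = 25 \cdot 30 \left(-1\right) = 750 \left(-1\right) = -750$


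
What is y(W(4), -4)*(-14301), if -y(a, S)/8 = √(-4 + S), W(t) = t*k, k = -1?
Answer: 228816*I*√2 ≈ 3.2359e+5*I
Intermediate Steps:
W(t) = -t (W(t) = t*(-1) = -t)
y(a, S) = -8*√(-4 + S)
y(W(4), -4)*(-14301) = -8*√(-4 - 4)*(-14301) = -16*I*√2*(-14301) = 228816*I*√2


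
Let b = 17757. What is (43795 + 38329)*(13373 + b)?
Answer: 2556520120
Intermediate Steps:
(43795 + 38329)*(13373 + b) = (43795 + 38329)*(13373 + 17757) = 82124*31130 = 2556520120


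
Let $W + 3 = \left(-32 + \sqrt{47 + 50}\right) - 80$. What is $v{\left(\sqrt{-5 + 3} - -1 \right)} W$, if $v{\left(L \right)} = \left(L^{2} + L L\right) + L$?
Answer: $115 - \sqrt{97} - 575 i \sqrt{2} + 5 i \sqrt{194} \approx 105.15 - 743.53 i$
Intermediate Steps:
$v{\left(L \right)} = L + 2 L^{2}$ ($v{\left(L \right)} = \left(L^{2} + L^{2}\right) + L = 2 L^{2} + L = L + 2 L^{2}$)
$W = -115 + \sqrt{97}$ ($W = -3 - \left(112 - \sqrt{47 + 50}\right) = -3 - \left(112 - \sqrt{97}\right) = -115 + \sqrt{97} \approx -105.15$)
$v{\left(\sqrt{-5 + 3} - -1 \right)} W = \left(\sqrt{-5 + 3} - -1\right) \left(1 + 2 \left(\sqrt{-5 + 3} - -1\right)\right) \left(-115 + \sqrt{97}\right) = \left(\sqrt{-2} + 1\right) \left(1 + 2 \left(\sqrt{-2} + 1\right)\right) \left(-115 + \sqrt{97}\right) = \left(i \sqrt{2} + 1\right) \left(1 + 2 \left(i \sqrt{2} + 1\right)\right) \left(-115 + \sqrt{97}\right) = \left(1 + i \sqrt{2}\right) \left(1 + 2 \left(1 + i \sqrt{2}\right)\right) \left(-115 + \sqrt{97}\right) = \left(1 + i \sqrt{2}\right) \left(1 + \left(2 + 2 i \sqrt{2}\right)\right) \left(-115 + \sqrt{97}\right) = \left(1 + i \sqrt{2}\right) \left(3 + 2 i \sqrt{2}\right) \left(-115 + \sqrt{97}\right) = \left(1 + i \sqrt{2}\right) \left(-115 + \sqrt{97}\right) \left(3 + 2 i \sqrt{2}\right)$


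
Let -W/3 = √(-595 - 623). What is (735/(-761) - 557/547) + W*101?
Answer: -825922/416267 - 303*I*√1218 ≈ -1.9841 - 10575.0*I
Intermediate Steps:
W = -3*I*√1218 (W = -3*√(-595 - 623) = -3*I*√1218 ≈ -104.7*I)
(735/(-761) - 557/547) + W*101 = (735/(-761) - 557/547) - 3*I*√1218*101 = (735*(-1/761) - 557*1/547) - 303*I*√1218 = (-735/761 - 557/547) - 303*I*√1218 = -825922/416267 - 303*I*√1218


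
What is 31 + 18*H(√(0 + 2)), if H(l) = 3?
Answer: 85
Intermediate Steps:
31 + 18*H(√(0 + 2)) = 31 + 18*3 = 31 + 54 = 85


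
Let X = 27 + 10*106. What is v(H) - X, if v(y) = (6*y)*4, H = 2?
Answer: -1039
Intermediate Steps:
X = 1087 (X = 27 + 1060 = 1087)
v(y) = 24*y
v(H) - X = 24*2 - 1*1087 = 48 - 1087 = -1039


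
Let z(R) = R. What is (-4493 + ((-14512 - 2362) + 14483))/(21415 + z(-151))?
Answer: -1721/5316 ≈ -0.32374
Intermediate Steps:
(-4493 + ((-14512 - 2362) + 14483))/(21415 + z(-151)) = (-4493 + ((-14512 - 2362) + 14483))/(21415 - 151) = (-4493 + (-16874 + 14483))/21264 = (-4493 - 2391)*(1/21264) = -6884*1/21264 = -1721/5316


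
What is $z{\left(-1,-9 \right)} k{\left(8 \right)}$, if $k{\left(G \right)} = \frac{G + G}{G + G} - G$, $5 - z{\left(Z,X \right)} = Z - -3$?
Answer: $-21$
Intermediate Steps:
$z{\left(Z,X \right)} = 2 - Z$ ($z{\left(Z,X \right)} = 5 - \left(Z - -3\right) = 5 - \left(Z + 3\right) = 5 - \left(3 + Z\right) = 2 - Z$)
$k{\left(G \right)} = 1 - G$ ($k{\left(G \right)} = \frac{2 G}{2 G} - G = 2 G \frac{1}{2 G} - G = 1 - G$)
$z{\left(-1,-9 \right)} k{\left(8 \right)} = \left(2 - -1\right) \left(1 - 8\right) = \left(2 + 1\right) \left(1 - 8\right) = 3 \left(-7\right) = -21$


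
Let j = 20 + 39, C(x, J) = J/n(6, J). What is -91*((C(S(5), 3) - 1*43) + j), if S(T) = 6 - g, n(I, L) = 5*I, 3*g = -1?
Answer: -14651/10 ≈ -1465.1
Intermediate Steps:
g = -1/3 (g = (1/3)*(-1) = -1/3 ≈ -0.33333)
S(T) = 19/3 (S(T) = 6 - 1*(-1/3) = 6 + 1/3 = 19/3)
C(x, J) = J/30 (C(x, J) = J/((5*6)) = J/30)
j = 59
-91*((C(S(5), 3) - 1*43) + j) = -91*(((1/30)*3 - 1*43) + 59) = -91*((1/10 - 43) + 59) = -91*(-429/10 + 59) = -91*161/10 = -14651/10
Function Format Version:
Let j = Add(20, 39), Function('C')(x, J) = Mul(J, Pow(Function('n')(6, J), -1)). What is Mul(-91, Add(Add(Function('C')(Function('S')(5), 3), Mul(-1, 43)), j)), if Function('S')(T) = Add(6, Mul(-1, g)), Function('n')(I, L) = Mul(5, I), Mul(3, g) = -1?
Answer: Rational(-14651, 10) ≈ -1465.1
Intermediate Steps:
g = Rational(-1, 3) (g = Mul(Rational(1, 3), -1) = Rational(-1, 3) ≈ -0.33333)
Function('S')(T) = Rational(19, 3) (Function('S')(T) = Add(6, Mul(-1, Rational(-1, 3))) = Add(6, Rational(1, 3)) = Rational(19, 3))
Function('C')(x, J) = Mul(Rational(1, 30), J) (Function('C')(x, J) = Mul(J, Pow(Mul(5, 6), -1)) = Mul(J, Pow(30, -1)) = Mul(J, Rational(1, 30)) = Mul(Rational(1, 30), J))
j = 59
Mul(-91, Add(Add(Function('C')(Function('S')(5), 3), Mul(-1, 43)), j)) = Mul(-91, Add(Add(Mul(Rational(1, 30), 3), Mul(-1, 43)), 59)) = Mul(-91, Add(Add(Rational(1, 10), -43), 59)) = Mul(-91, Add(Rational(-429, 10), 59)) = Mul(-91, Rational(161, 10)) = Rational(-14651, 10)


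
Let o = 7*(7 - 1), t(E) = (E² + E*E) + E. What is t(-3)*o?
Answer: 630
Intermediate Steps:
t(E) = E + 2*E² (t(E) = (E² + E²) + E = 2*E² + E = E + 2*E²)
o = 42 (o = 7*6 = 42)
t(-3)*o = -3*(1 + 2*(-3))*42 = -3*(1 - 6)*42 = -3*(-5)*42 = 15*42 = 630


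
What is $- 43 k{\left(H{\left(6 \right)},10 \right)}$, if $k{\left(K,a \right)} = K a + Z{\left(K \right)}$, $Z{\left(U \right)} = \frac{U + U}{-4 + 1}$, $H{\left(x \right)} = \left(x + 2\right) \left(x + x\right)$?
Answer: $-38528$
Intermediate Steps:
$H{\left(x \right)} = 2 x \left(2 + x\right)$ ($H{\left(x \right)} = \left(2 + x\right) 2 x = 2 x \left(2 + x\right)$)
$Z{\left(U \right)} = - \frac{2 U}{3}$ ($Z{\left(U \right)} = \frac{2 U}{-3} = 2 U \left(- \frac{1}{3}\right) = - \frac{2 U}{3}$)
$k{\left(K,a \right)} = - \frac{2 K}{3} + K a$ ($k{\left(K,a \right)} = K a - \frac{2 K}{3} = - \frac{2 K}{3} + K a$)
$- 43 k{\left(H{\left(6 \right)},10 \right)} = - 43 \frac{2 \cdot 6 \left(2 + 6\right) \left(-2 + 3 \cdot 10\right)}{3} = - 43 \frac{2 \cdot 6 \cdot 8 \left(-2 + 30\right)}{3} = - 43 \cdot \frac{1}{3} \cdot 96 \cdot 28 = \left(-43\right) 896 = -38528$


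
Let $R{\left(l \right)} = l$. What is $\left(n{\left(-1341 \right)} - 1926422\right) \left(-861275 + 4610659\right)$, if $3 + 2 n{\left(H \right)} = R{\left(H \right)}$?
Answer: $-7225415410096$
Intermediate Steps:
$n{\left(H \right)} = - \frac{3}{2} + \frac{H}{2}$
$\left(n{\left(-1341 \right)} - 1926422\right) \left(-861275 + 4610659\right) = \left(\left(- \frac{3}{2} + \frac{1}{2} \left(-1341\right)\right) - 1926422\right) \left(-861275 + 4610659\right) = \left(\left(- \frac{3}{2} - \frac{1341}{2}\right) - 1926422\right) 3749384 = \left(-672 - 1926422\right) 3749384 = \left(-1927094\right) 3749384 = -7225415410096$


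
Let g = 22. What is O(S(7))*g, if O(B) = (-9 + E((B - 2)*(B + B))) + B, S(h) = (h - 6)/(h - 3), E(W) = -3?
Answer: -517/2 ≈ -258.50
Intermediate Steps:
S(h) = (-6 + h)/(-3 + h)
O(B) = -12 + B (O(B) = (-9 - 3) + B = -12 + B)
O(S(7))*g = (-12 + (-6 + 7)/(-3 + 7))*22 = (-12 + 1/4)*22 = -47/4*22 = -517/2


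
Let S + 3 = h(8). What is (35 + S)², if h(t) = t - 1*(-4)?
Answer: 1936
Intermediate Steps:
h(t) = 4 + t (h(t) = t + 4 = 4 + t)
S = 9 (S = -3 + (4 + 8) = -3 + 12 = 9)
(35 + S)² = (35 + 9)² = 44² = 1936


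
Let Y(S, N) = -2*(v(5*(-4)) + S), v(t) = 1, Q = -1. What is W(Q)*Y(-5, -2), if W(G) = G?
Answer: -8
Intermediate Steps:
Y(S, N) = -2 - 2*S (Y(S, N) = -2*(1 + S) = -2 - 2*S)
W(Q)*Y(-5, -2) = -(-2 - 2*(-5)) = -(-2 + 10) = -1*8 = -8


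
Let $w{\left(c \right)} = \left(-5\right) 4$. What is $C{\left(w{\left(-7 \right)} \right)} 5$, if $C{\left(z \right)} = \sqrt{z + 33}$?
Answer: $5 \sqrt{13} \approx 18.028$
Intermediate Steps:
$w{\left(c \right)} = -20$
$C{\left(z \right)} = \sqrt{33 + z}$
$C{\left(w{\left(-7 \right)} \right)} 5 = \sqrt{33 - 20} \cdot 5 = \sqrt{13} \cdot 5 = 5 \sqrt{13}$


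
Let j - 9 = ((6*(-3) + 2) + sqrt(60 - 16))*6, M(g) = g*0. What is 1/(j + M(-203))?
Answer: -29/1995 - 4*sqrt(11)/1995 ≈ -0.021186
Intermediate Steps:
M(g) = 0
j = -87 + 12*sqrt(11) (j = 9 + ((6*(-3) + 2) + sqrt(60 - 16))*6 = 9 + ((-18 + 2) + sqrt(44))*6 = 9 + (-16 + 2*sqrt(11))*6 = 9 + (-96 + 12*sqrt(11)) = -87 + 12*sqrt(11) ≈ -47.201)
1/(j + M(-203)) = 1/((-87 + 12*sqrt(11)) + 0) = 1/(-87 + 12*sqrt(11))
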